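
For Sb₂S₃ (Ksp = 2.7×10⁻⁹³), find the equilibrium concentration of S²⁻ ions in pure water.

Sb₂S₃(s) ⇌ 2 Sb³⁺(aq) + 3 S²⁻(aq)
For each mole of Sb₂S₃ that dissolves per liter, [Sb³⁺] = 2s and [S²⁻] = 3s; let s denote this solubility.
Ksp = [Sb³⁺]^2[S²⁻]^3 = (2s)^2 · (3s)^3 = 108s^5 = 2.7×10⁻⁹³
s = 1.2×10⁻¹⁹ mol/L
[S²⁻] = 3s = 3.6×10⁻¹⁹ mol/L

3.6×10⁻¹⁹ M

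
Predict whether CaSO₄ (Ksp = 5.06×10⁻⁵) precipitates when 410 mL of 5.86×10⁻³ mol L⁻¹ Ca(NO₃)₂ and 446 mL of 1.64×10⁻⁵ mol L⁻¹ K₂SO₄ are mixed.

The combined volume is 856 mL.
[Ca²⁺] = (5.86×10⁻³)(410)/856 = 2.81×10⁻³ mol L⁻¹
[SO₄²⁻] = (1.64×10⁻⁵)(446)/856 = 8.54×10⁻⁶ mol L⁻¹
Q = [Ca²⁺][SO₄²⁻] = 2.40×10⁻⁸
Q < Ksp (2.40×10⁻⁸ vs 5.06×10⁻⁵); the solution remains unsaturated and no precipitate forms.

No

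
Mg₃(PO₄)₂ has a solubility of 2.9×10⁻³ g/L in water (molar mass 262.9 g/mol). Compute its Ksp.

Ksp = 1.8×10⁻²³

Convert to molarity: s = 2.9×10⁻³ / 262.9 = 1.103×10⁻⁵ mol/L
Mg₃(PO₄)₂(s) ⇌ 3 Mg²⁺(aq) + 2 PO₄³⁻(aq)
With molar solubility s: [Mg²⁺] = 3s, [PO₄³⁻] = 2s.
Ksp = [Mg²⁺]^3[PO₄³⁻]^2 = (3s)^3 · (2s)^2 = 108s^5
Ksp = 108 × (1.103×10⁻⁵)^5 = 1.8×10⁻²³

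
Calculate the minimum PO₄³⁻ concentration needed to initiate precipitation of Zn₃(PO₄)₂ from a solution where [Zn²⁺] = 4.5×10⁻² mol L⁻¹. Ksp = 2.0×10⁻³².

Each salt precipitates once Q = Ksp for that salt.
Zn₃(PO₄)₂(s) ⇌ 3 Zn²⁺(aq) + 2 PO₄³⁻(aq)
Ksp = [Zn²⁺]^3[PO₄³⁻]^2 = [PO₄³⁻]^2(4.5×10⁻²)^3
[PO₄³⁻]^2 = 2.0×10⁻³² / (4.5×10⁻²)^3 = 2.2×10⁻²⁸
[PO₄³⁻] = 1.5×10⁻¹⁴ mol L⁻¹

1.5×10⁻¹⁴ M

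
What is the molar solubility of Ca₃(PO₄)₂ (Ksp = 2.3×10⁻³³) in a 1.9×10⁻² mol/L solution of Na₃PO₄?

Ca₃(PO₄)₂(s) ⇌ 3 Ca²⁺(aq) + 2 PO₄³⁻(aq)
PO₄³⁻ is already present at 1.9×10⁻² mol/L. If s mol/L of Ca₃(PO₄)₂ dissolves, [Ca²⁺] = 3s while [PO₄³⁻] ≈ 1.9×10⁻² mol/L.
Ksp = [Ca²⁺]^3[PO₄³⁻]^2 = (3s)^3(1.9×10⁻²)^2
(3s)^3 = 2.3×10⁻³³ / (1.9×10⁻²)^2 = 6.4×10⁻³⁰
s = 6.2×10⁻¹¹ mol/L

6.2×10⁻¹¹ M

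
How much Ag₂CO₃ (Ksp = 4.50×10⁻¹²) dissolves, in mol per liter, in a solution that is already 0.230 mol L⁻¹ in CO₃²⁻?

Ag₂CO₃(s) ⇌ 2 Ag⁺(aq) + CO₃²⁻(aq)
With CO₃²⁻ already at 0.230 mol L⁻¹ and s small, take [CO₃²⁻] ≈ 0.230 mol L⁻¹ and [Ag⁺] = 2s.
Ksp = [Ag⁺]^2[CO₃²⁻] = (2s)^2(0.230)
(2s)^2 = 4.50×10⁻¹² / (0.230) = 1.96×10⁻¹¹
s = 2.21×10⁻⁶ mol L⁻¹

2.21×10⁻⁶ M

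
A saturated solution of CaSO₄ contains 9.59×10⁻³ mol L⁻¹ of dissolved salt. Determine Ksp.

CaSO₄(s) ⇌ Ca²⁺(aq) + SO₄²⁻(aq)
With molar solubility s: [Ca²⁺] = s, [SO₄²⁻] = s.
Ksp = [Ca²⁺][SO₄²⁻] = s · s = s^2
Ksp = (9.59×10⁻³)^2 = 9.20×10⁻⁵

Ksp = 9.20×10⁻⁵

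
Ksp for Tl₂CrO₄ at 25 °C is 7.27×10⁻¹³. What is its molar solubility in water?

5.66×10⁻⁵ M

Tl₂CrO₄(s) ⇌ 2 Tl⁺(aq) + CrO₄²⁻(aq)
If s mol/L of Tl₂CrO₄ dissolves, [Tl⁺] = 2s and [CrO₄²⁻] = s.
Ksp = [Tl⁺]^2[CrO₄²⁻] = (2s)^2 · s = 4s^3
4s^3 = 7.27×10⁻¹³  ⇒  s^3 = 1.82×10⁻¹³
Taking the 3rd root, s = 5.66×10⁻⁵ mol L⁻¹.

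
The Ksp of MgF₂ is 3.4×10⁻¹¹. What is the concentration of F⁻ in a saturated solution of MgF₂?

4.1×10⁻⁴ M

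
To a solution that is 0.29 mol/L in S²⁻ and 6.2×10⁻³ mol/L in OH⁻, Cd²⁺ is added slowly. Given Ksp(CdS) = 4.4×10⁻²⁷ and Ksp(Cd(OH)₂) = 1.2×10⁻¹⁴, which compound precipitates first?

The threshold for precipitation is Q = Ksp.
For CdS: [Cd²⁺] = (Ksp/[S²⁻]) = 1.5×10⁻²⁶ mol/L
For Cd(OH)₂: [Cd²⁺] = (Ksp/[OH⁻]^2) = 3.1×10⁻¹⁰ mol/L
CdS requires the lower [Cd²⁺], so it precipitates first.

CdS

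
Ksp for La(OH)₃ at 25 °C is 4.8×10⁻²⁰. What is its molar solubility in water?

6.5×10⁻⁶ M

La(OH)₃(s) ⇌ La³⁺(aq) + 3 OH⁻(aq)
Let s be the molar solubility. Then [La³⁺] = s and [OH⁻] = 3s.
Ksp = [La³⁺][OH⁻]^3 = s · (3s)^3 = 27s^4
27s^4 = 4.8×10⁻²⁰  ⇒  s^4 = 1.8×10⁻²¹
Taking the 4th root, s = 6.5×10⁻⁶ mol L⁻¹.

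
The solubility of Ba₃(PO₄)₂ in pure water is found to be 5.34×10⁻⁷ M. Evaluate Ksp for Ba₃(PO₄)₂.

Ksp = 4.69×10⁻³⁰

Ba₃(PO₄)₂(s) ⇌ 3 Ba²⁺(aq) + 2 PO₄³⁻(aq)
Let s be the molar solubility. Then [Ba²⁺] = 3s and [PO₄³⁻] = 2s.
Ksp = [Ba²⁺]^3[PO₄³⁻]^2 = (3s)^3 · (2s)^2 = 108s^5
Ksp = 108 × (5.34×10⁻⁷)^5 = 4.69×10⁻³⁰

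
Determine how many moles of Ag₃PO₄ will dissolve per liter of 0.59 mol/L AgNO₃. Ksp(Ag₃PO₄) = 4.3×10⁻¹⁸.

Ag₃PO₄(s) ⇌ 3 Ag⁺(aq) + PO₄³⁻(aq)
With Ag⁺ already at 0.59 mol/L and s small, take [Ag⁺] ≈ 0.59 mol/L and [PO₄³⁻] = s.
Ksp = [Ag⁺]^3[PO₄³⁻] = (0.59)^3s
s = 4.3×10⁻¹⁸ / (0.59)^3 = 2.1×10⁻¹⁷
s = 2.1×10⁻¹⁷ mol/L

2.1×10⁻¹⁷ M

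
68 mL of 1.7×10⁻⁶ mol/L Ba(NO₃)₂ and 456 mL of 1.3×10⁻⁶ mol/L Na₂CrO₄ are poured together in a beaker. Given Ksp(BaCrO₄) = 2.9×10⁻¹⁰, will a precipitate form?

No

After mixing, V = 68 mL + 456 mL = 524 mL.
[Ba²⁺] = (1.7×10⁻⁶)(68)/524 = 2.2×10⁻⁷ mol/L
[CrO₄²⁻] = (1.3×10⁻⁶)(456)/524 = 1.1×10⁻⁶ mol/L
Q = [Ba²⁺][CrO₄²⁻] = 2.5×10⁻¹³
Since Q (2.5×10⁻¹³) is less than Ksp (2.9×10⁻¹⁰), no BaCrO₄ precipitates.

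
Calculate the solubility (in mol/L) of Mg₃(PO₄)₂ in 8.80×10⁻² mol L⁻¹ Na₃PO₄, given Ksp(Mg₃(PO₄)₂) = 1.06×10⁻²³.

Mg₃(PO₄)₂(s) ⇌ 3 Mg²⁺(aq) + 2 PO₄³⁻(aq)
Let s be the solubility of Mg₃(PO₄)₂ here. The common ion gives [PO₄³⁻] ≈ 8.80×10⁻² mol L⁻¹, and [Mg²⁺] = 3s.
Ksp = [Mg²⁺]^3[PO₄³⁻]^2 = (3s)^3(8.80×10⁻²)^2
(3s)^3 = 1.06×10⁻²³ / (8.80×10⁻²)^2 = 1.37×10⁻²¹
s = 3.70×10⁻⁸ mol L⁻¹

3.70×10⁻⁸ M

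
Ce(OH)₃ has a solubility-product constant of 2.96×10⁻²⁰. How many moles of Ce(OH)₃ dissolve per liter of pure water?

Ce(OH)₃(s) ⇌ Ce³⁺(aq) + 3 OH⁻(aq)
With molar solubility s: [Ce³⁺] = s, [OH⁻] = 3s.
Ksp = [Ce³⁺][OH⁻]^3 = s · (3s)^3 = 27s^4
27s^4 = 2.96×10⁻²⁰  ⇒  s^4 = 1.10×10⁻²¹
Taking the 4th root, s = 5.75×10⁻⁶ mol/L.

5.75×10⁻⁶ M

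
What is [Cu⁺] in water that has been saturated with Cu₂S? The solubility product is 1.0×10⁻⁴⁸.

Cu₂S(s) ⇌ 2 Cu⁺(aq) + S²⁻(aq)
If s mol/L of Cu₂S dissolves, [Cu⁺] = 2s and [S²⁻] = s.
Ksp = [Cu⁺]^2[S²⁻] = (2s)^2 · s = 4s^3 = 1.0×10⁻⁴⁸
s = 6.3×10⁻¹⁷ mol/L
[Cu⁺] = 2s = 1.3×10⁻¹⁶ mol/L

1.3×10⁻¹⁶ M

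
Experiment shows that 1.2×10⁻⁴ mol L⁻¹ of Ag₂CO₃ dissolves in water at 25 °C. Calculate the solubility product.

Ag₂CO₃(s) ⇌ 2 Ag⁺(aq) + CO₃²⁻(aq)
With molar solubility s: [Ag⁺] = 2s, [CO₃²⁻] = s.
Ksp = [Ag⁺]^2[CO₃²⁻] = (2s)^2 · s = 4s^3
Ksp = 4 × (1.2×10⁻⁴)^3 = 6.9×10⁻¹²

Ksp = 6.9×10⁻¹²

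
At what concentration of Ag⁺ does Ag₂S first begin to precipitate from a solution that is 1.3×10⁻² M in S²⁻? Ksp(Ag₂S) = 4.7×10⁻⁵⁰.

Each salt precipitates once Q = Ksp for that salt.
Ag₂S(s) ⇌ 2 Ag⁺(aq) + S²⁻(aq)
Ksp = [Ag⁺]^2[S²⁻] = [Ag⁺]^2(1.3×10⁻²)
[Ag⁺]^2 = 4.7×10⁻⁵⁰ / (1.3×10⁻²) = 3.6×10⁻⁴⁸
[Ag⁺] = 1.9×10⁻²⁴ M

1.9×10⁻²⁴ M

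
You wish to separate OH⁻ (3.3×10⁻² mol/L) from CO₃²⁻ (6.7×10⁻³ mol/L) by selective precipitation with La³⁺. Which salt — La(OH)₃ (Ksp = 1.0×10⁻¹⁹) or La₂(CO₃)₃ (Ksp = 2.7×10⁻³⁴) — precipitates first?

La(OH)₃

The threshold for precipitation is Q = Ksp.
For La(OH)₃: [La³⁺] = (Ksp/[OH⁻]^3) = 2.8×10⁻¹⁵ mol/L
For La₂(CO₃)₃: [La³⁺] = (Ksp/[CO₃²⁻]^3)^(1/2) = 3.0×10⁻¹⁴ mol/L
La(OH)₃ requires the lower [La³⁺], so it precipitates first.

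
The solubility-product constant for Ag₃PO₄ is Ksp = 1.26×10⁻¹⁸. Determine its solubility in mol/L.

1.47×10⁻⁵ M

Ag₃PO₄(s) ⇌ 3 Ag⁺(aq) + PO₄³⁻(aq)
For each mole of Ag₃PO₄ that dissolves per liter, [Ag⁺] = 3s and [PO₄³⁻] = s; let s denote this solubility.
Ksp = [Ag⁺]^3[PO₄³⁻] = (3s)^3 · s = 27s^4
27s^4 = 1.26×10⁻¹⁸  ⇒  s^4 = 4.67×10⁻²⁰
s = 1.47×10⁻⁵ mol/L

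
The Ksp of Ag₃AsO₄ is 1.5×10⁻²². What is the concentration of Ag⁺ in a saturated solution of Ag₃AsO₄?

4.6×10⁻⁶ M

Ag₃AsO₄(s) ⇌ 3 Ag⁺(aq) + AsO₄³⁻(aq)
With molar solubility s: [Ag⁺] = 3s, [AsO₄³⁻] = s.
Ksp = [Ag⁺]^3[AsO₄³⁻] = (3s)^3 · s = 27s^4 = 1.5×10⁻²²
s = 1.5×10⁻⁶ mol L⁻¹
[Ag⁺] = 3s = 4.6×10⁻⁶ mol L⁻¹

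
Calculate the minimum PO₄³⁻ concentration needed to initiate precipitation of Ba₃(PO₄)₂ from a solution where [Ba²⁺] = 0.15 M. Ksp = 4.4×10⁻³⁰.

Precipitation begins when Q = Ksp.
Ba₃(PO₄)₂(s) ⇌ 3 Ba²⁺(aq) + 2 PO₄³⁻(aq)
Ksp = [Ba²⁺]^3[PO₄³⁻]^2 = [PO₄³⁻]^2(0.15)^3
[PO₄³⁻]^2 = 4.4×10⁻³⁰ / (0.15)^3 = 1.3×10⁻²⁷
[PO₄³⁻] = 3.6×10⁻¹⁴ M

3.6×10⁻¹⁴ M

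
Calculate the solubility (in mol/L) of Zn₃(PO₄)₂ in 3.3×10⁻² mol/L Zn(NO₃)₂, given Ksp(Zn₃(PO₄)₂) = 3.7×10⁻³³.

Zn₃(PO₄)₂(s) ⇌ 3 Zn²⁺(aq) + 2 PO₄³⁻(aq)
Zn²⁺ is already present at 3.3×10⁻² mol/L. If s mol/L of Zn₃(PO₄)₂ dissolves, [PO₄³⁻] = 2s while [Zn²⁺] ≈ 3.3×10⁻² mol/L.
Ksp = [Zn²⁺]^3[PO₄³⁻]^2 = (3.3×10⁻²)^3(2s)^2
(2s)^2 = 3.7×10⁻³³ / (3.3×10⁻²)^3 = 1.0×10⁻²⁸
s = 5.1×10⁻¹⁵ mol/L

5.1×10⁻¹⁵ M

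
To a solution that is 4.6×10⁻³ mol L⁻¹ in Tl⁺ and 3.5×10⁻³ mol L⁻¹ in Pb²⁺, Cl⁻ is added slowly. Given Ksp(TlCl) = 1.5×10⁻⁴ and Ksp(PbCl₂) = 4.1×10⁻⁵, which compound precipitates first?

A salt starts to precipitate once the ion product Q reaches its Ksp.
For TlCl: [Cl⁻] = (Ksp/[Tl⁺]) = 3.3×10⁻² mol L⁻¹
For PbCl₂: [Cl⁻] = (Ksp/[Pb²⁺])^(1/2) = 0.11 mol L⁻¹
TlCl requires the lower [Cl⁻], so it precipitates first.

TlCl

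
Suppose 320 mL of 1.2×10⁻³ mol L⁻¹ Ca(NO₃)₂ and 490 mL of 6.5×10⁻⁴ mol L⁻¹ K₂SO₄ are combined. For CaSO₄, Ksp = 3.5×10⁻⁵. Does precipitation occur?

No

After mixing, V = 320 mL + 490 mL = 810 mL.
[Ca²⁺] = (1.2×10⁻³)(320)/810 = 4.7×10⁻⁴ mol L⁻¹
[SO₄²⁻] = (6.5×10⁻⁴)(490)/810 = 3.9×10⁻⁴ mol L⁻¹
Q = [Ca²⁺][SO₄²⁻] = 1.9×10⁻⁷
Q = 1.9×10⁻⁷ < Ksp = 3.5×10⁻⁵, so the solution is unsaturated and no precipitate forms.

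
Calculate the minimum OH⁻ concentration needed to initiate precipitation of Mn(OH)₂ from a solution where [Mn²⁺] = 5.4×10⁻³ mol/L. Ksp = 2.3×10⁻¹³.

Precipitation of each salt begins when its ion product equals Ksp.
Mn(OH)₂(s) ⇌ Mn²⁺(aq) + 2 OH⁻(aq)
Ksp = [Mn²⁺][OH⁻]^2 = [OH⁻]^2(5.4×10⁻³)
[OH⁻]^2 = 2.3×10⁻¹³ / (5.4×10⁻³) = 4.3×10⁻¹¹
[OH⁻] = 6.5×10⁻⁶ mol/L

6.5×10⁻⁶ M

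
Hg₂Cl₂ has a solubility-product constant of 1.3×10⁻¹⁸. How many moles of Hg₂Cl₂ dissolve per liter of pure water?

6.9×10⁻⁷ M

Hg₂Cl₂(s) ⇌ Hg₂²⁺(aq) + 2 Cl⁻(aq)
Call the molar solubility s, so that [Hg₂²⁺] = s and [Cl⁻] = 2s.
Ksp = [Hg₂²⁺][Cl⁻]^2 = s · (2s)^2 = 4s^3
4s^3 = 1.3×10⁻¹⁸  ⇒  s^3 = 3.3×10⁻¹⁹
s = 6.9×10⁻⁷ mol L⁻¹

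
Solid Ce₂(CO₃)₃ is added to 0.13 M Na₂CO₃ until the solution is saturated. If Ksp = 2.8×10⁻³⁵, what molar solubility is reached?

5.6×10⁻¹⁷ M

Ce₂(CO₃)₃(s) ⇌ 2 Ce³⁺(aq) + 3 CO₃²⁻(aq)
Let s be the solubility of Ce₂(CO₃)₃ here. The common ion gives [CO₃²⁻] ≈ 0.13 M, and [Ce³⁺] = 2s.
Ksp = [Ce³⁺]^2[CO₃²⁻]^3 = (2s)^2(0.13)^3
(2s)^2 = 2.8×10⁻³⁵ / (0.13)^3 = 1.3×10⁻³²
s = 5.6×10⁻¹⁷ M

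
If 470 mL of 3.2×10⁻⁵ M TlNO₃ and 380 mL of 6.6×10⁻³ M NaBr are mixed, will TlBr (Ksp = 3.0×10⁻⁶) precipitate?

No

The combined volume is 850 mL.
[Tl⁺] = (3.2×10⁻⁵)(470)/850 = 1.8×10⁻⁵ M
[Br⁻] = (6.6×10⁻³)(380)/850 = 3.0×10⁻³ M
Q = [Tl⁺][Br⁻] = 5.2×10⁻⁸
Since Q (5.2×10⁻⁸) is less than Ksp (3.0×10⁻⁶), no TlBr precipitates.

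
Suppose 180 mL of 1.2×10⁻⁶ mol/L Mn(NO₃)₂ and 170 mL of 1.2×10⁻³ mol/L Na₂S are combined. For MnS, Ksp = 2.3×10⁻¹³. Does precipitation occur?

Total volume after mixing = 180 + 170 = 350 mL.
[Mn²⁺] = (1.2×10⁻⁶)(180)/350 = 6.2×10⁻⁷ mol/L
[S²⁻] = (1.2×10⁻³)(170)/350 = 5.8×10⁻⁴ mol/L
Q = [Mn²⁺][S²⁻] = 3.6×10⁻¹⁰
Since Q (3.6×10⁻¹⁰) exceeds Ksp (2.3×10⁻¹³), MnS will precipitate.

Yes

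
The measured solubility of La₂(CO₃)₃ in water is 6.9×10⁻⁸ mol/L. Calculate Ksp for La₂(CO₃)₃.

La₂(CO₃)₃(s) ⇌ 2 La³⁺(aq) + 3 CO₃²⁻(aq)
Let s be the molar solubility. Then [La³⁺] = 2s and [CO₃²⁻] = 3s.
Ksp = [La³⁺]^2[CO₃²⁻]^3 = (2s)^2 · (3s)^3 = 108s^5
Ksp = 108 × (6.9×10⁻⁸)^5 = 1.7×10⁻³⁴

Ksp = 1.7×10⁻³⁴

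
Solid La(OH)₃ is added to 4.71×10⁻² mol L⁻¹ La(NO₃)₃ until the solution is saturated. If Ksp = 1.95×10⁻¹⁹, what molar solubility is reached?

5.35×10⁻⁷ M

La(OH)₃(s) ⇌ La³⁺(aq) + 3 OH⁻(aq)
La³⁺ is already present at 4.71×10⁻² mol L⁻¹. If s mol/L of La(OH)₃ dissolves, [OH⁻] = 3s while [La³⁺] ≈ 4.71×10⁻² mol L⁻¹.
Ksp = [La³⁺][OH⁻]^3 = (4.71×10⁻²)(3s)^3
(3s)^3 = 1.95×10⁻¹⁹ / (4.71×10⁻²) = 4.14×10⁻¹⁸
s = 5.35×10⁻⁷ mol L⁻¹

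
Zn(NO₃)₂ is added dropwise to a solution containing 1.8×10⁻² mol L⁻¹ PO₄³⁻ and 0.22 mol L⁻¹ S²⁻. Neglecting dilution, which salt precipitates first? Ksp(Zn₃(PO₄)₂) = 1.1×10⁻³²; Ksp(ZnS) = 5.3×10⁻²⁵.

ZnS

Each salt precipitates once Q = Ksp for that salt.
For Zn₃(PO₄)₂: [Zn²⁺] = (Ksp/[PO₄³⁻]^2)^(1/3) = 3.2×10⁻¹⁰ mol L⁻¹
For ZnS: [Zn²⁺] = (Ksp/[S²⁻]) = 2.4×10⁻²⁴ mol L⁻¹
Since ZnS needs less Zn²⁺ to reach saturation, it precipitates first.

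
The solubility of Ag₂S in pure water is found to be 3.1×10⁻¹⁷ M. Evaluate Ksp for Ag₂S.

Ag₂S(s) ⇌ 2 Ag⁺(aq) + S²⁻(aq)
For each mole of Ag₂S that dissolves per liter, [Ag⁺] = 2s and [S²⁻] = s; let s denote this solubility.
Ksp = [Ag⁺]^2[S²⁻] = (2s)^2 · s = 4s^3
Ksp = 4 × (3.1×10⁻¹⁷)^3 = 1.2×10⁻⁴⁹

Ksp = 1.2×10⁻⁴⁹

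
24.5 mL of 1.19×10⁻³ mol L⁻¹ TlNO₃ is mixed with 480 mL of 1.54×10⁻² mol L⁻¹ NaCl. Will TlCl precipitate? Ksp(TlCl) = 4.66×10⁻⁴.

No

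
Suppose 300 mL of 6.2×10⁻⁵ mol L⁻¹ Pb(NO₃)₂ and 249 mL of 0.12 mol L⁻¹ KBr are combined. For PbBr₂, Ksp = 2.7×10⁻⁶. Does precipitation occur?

The combined volume is 549 mL.
[Pb²⁺] = (6.2×10⁻⁵)(300)/549 = 3.4×10⁻⁵ mol L⁻¹
[Br⁻] = (0.12)(249)/549 = 5.4×10⁻² mol L⁻¹
Q = [Pb²⁺][Br⁻]^2 = 1.0×10⁻⁷
Since Q (1.0×10⁻⁷) is less than Ksp (2.7×10⁻⁶), no PbBr₂ precipitates.

No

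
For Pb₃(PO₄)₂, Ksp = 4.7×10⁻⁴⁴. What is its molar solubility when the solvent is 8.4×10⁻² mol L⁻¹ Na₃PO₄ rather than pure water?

6.3×10⁻¹⁵ M

Pb₃(PO₄)₂(s) ⇌ 3 Pb²⁺(aq) + 2 PO₄³⁻(aq)
With PO₄³⁻ already at 8.4×10⁻² mol L⁻¹ and s small, take [PO₄³⁻] ≈ 8.4×10⁻² mol L⁻¹ and [Pb²⁺] = 3s.
Ksp = [Pb²⁺]^3[PO₄³⁻]^2 = (3s)^3(8.4×10⁻²)^2
(3s)^3 = 4.7×10⁻⁴⁴ / (8.4×10⁻²)^2 = 6.7×10⁻⁴²
s = 6.3×10⁻¹⁵ mol L⁻¹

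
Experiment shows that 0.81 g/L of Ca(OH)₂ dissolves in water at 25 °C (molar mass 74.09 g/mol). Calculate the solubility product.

s = (0.81 g L⁻¹)/(74.09 g mol⁻¹) = 1.093×10⁻² M
Ca(OH)₂(s) ⇌ Ca²⁺(aq) + 2 OH⁻(aq)
If s mol/L of Ca(OH)₂ dissolves, [Ca²⁺] = s and [OH⁻] = 2s.
Ksp = [Ca²⁺][OH⁻]^2 = s · (2s)^2 = 4s^3
Ksp = 4 × (1.093×10⁻²)^3 = 5.2×10⁻⁶

Ksp = 5.2×10⁻⁶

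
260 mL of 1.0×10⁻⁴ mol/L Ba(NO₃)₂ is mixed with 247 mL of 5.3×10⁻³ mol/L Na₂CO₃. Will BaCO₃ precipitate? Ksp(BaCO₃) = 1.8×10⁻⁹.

Yes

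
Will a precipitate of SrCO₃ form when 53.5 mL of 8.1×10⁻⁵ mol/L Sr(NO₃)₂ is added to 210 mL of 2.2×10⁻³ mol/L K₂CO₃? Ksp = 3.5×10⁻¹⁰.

Yes

After mixing, V = 53.5 mL + 210 mL = 263.5 mL.
[Sr²⁺] = (8.1×10⁻⁵)(53.5)/263.5 = 1.6×10⁻⁵ mol/L
[CO₃²⁻] = (2.2×10⁻³)(210)/263.5 = 1.8×10⁻³ mol/L
Q = [Sr²⁺][CO₃²⁻] = 2.9×10⁻⁸
Q = 2.9×10⁻⁸ > Ksp = 3.5×10⁻¹⁰, so the solution is supersaturated and SrCO₃ precipitates.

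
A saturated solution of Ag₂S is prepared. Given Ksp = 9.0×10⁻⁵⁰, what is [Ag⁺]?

Ag₂S(s) ⇌ 2 Ag⁺(aq) + S²⁻(aq)
Call the molar solubility s, so that [Ag⁺] = 2s and [S²⁻] = s.
Ksp = [Ag⁺]^2[S²⁻] = (2s)^2 · s = 4s^3 = 9.0×10⁻⁵⁰
s = 2.8×10⁻¹⁷ M
[Ag⁺] = 2s = 5.6×10⁻¹⁷ M

5.6×10⁻¹⁷ M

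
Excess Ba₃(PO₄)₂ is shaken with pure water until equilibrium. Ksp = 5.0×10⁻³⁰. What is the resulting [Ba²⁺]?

1.6×10⁻⁶ M

Ba₃(PO₄)₂(s) ⇌ 3 Ba²⁺(aq) + 2 PO₄³⁻(aq)
Let s be the molar solubility. Then [Ba²⁺] = 3s and [PO₄³⁻] = 2s.
Ksp = [Ba²⁺]^3[PO₄³⁻]^2 = (3s)^3 · (2s)^2 = 108s^5 = 5.0×10⁻³⁰
s = 5.4×10⁻⁷ M
[Ba²⁺] = 3s = 1.6×10⁻⁶ M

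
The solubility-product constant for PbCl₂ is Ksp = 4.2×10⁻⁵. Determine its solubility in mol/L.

PbCl₂(s) ⇌ Pb²⁺(aq) + 2 Cl⁻(aq)
If s mol/L of PbCl₂ dissolves, [Pb²⁺] = s and [Cl⁻] = 2s.
Ksp = [Pb²⁺][Cl⁻]^2 = s · (2s)^2 = 4s^3
4s^3 = 4.2×10⁻⁵  ⇒  s^3 = 1.1×10⁻⁵
Taking the 3rd root, s = 2.2×10⁻² mol/L.

2.2×10⁻² M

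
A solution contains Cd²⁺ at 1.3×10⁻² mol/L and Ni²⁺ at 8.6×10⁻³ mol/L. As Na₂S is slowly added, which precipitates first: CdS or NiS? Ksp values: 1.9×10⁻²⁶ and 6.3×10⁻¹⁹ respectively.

CdS

A salt starts to precipitate once the ion product Q reaches its Ksp.
For CdS: [S²⁻] = (Ksp/[Cd²⁺]) = 1.5×10⁻²⁴ mol/L
For NiS: [S²⁻] = (Ksp/[Ni²⁺]) = 7.3×10⁻¹⁷ mol/L
CdS requires the lower [S²⁻], so it precipitates first.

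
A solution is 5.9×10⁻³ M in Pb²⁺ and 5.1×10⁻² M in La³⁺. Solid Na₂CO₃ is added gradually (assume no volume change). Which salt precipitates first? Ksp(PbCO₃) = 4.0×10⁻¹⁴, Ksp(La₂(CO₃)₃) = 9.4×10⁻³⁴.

Precipitation begins when Q = Ksp.
For PbCO₃: [CO₃²⁻] = (Ksp/[Pb²⁺]) = 6.8×10⁻¹² M
For La₂(CO₃)₃: [CO₃²⁻] = (Ksp/[La³⁺]^2)^(1/3) = 7.1×10⁻¹¹ M
PbCO₃ requires the lower [CO₃²⁻], so it precipitates first.

PbCO₃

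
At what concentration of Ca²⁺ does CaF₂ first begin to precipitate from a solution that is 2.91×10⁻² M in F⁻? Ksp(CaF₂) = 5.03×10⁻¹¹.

5.94×10⁻⁸ M

The threshold for precipitation is Q = Ksp.
CaF₂(s) ⇌ Ca²⁺(aq) + 2 F⁻(aq)
Ksp = [Ca²⁺][F⁻]^2 = [Ca²⁺](2.91×10⁻²)^2
[Ca²⁺] = 5.03×10⁻¹¹ / (2.91×10⁻²)^2 = 5.94×10⁻⁸
[Ca²⁺] = 5.94×10⁻⁸ M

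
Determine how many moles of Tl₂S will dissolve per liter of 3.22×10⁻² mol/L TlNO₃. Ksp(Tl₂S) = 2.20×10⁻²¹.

2.12×10⁻¹⁸ M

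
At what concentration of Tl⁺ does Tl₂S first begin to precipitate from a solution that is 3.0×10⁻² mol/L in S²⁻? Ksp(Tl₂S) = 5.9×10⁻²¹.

The threshold for precipitation is Q = Ksp.
Tl₂S(s) ⇌ 2 Tl⁺(aq) + S²⁻(aq)
Ksp = [Tl⁺]^2[S²⁻] = [Tl⁺]^2(3.0×10⁻²)
[Tl⁺]^2 = 5.9×10⁻²¹ / (3.0×10⁻²) = 2.0×10⁻¹⁹
[Tl⁺] = 4.4×10⁻¹⁰ mol/L

4.4×10⁻¹⁰ M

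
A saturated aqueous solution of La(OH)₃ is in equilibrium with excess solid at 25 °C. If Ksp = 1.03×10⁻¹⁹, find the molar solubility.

7.86×10⁻⁶ M

La(OH)₃(s) ⇌ La³⁺(aq) + 3 OH⁻(aq)
Call the molar solubility s, so that [La³⁺] = s and [OH⁻] = 3s.
Ksp = [La³⁺][OH⁻]^3 = s · (3s)^3 = 27s^4
27s^4 = 1.03×10⁻¹⁹  ⇒  s^4 = 3.81×10⁻²¹
Taking the 4th root, s = 7.86×10⁻⁶ mol/L.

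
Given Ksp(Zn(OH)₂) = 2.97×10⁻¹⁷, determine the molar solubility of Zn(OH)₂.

Zn(OH)₂(s) ⇌ Zn²⁺(aq) + 2 OH⁻(aq)
Let s be the molar solubility. Then [Zn²⁺] = s and [OH⁻] = 2s.
Ksp = [Zn²⁺][OH⁻]^2 = s · (2s)^2 = 4s^3
4s^3 = 2.97×10⁻¹⁷  ⇒  s^3 = 7.43×10⁻¹⁸
s = (7.43×10⁻¹⁸)^(1/3) = 1.95×10⁻⁶ mol L⁻¹

1.95×10⁻⁶ M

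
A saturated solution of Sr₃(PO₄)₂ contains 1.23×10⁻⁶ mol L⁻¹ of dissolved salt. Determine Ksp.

Sr₃(PO₄)₂(s) ⇌ 3 Sr²⁺(aq) + 2 PO₄³⁻(aq)
For each mole of Sr₃(PO₄)₂ that dissolves per liter, [Sr²⁺] = 3s and [PO₄³⁻] = 2s; let s denote this solubility.
Ksp = [Sr²⁺]^3[PO₄³⁻]^2 = (3s)^3 · (2s)^2 = 108s^5
Ksp = 108 × (1.23×10⁻⁶)^5 = 3.04×10⁻²⁸

Ksp = 3.04×10⁻²⁸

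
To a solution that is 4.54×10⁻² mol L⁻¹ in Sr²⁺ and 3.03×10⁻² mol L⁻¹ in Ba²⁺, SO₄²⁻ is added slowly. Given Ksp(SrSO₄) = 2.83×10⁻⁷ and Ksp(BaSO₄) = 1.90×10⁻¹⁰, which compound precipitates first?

BaSO₄

A salt starts to precipitate once the ion product Q reaches its Ksp.
For SrSO₄: [SO₄²⁻] = (Ksp/[Sr²⁺]) = 6.23×10⁻⁶ mol L⁻¹
For BaSO₄: [SO₄²⁻] = (Ksp/[Ba²⁺]) = 6.27×10⁻⁹ mol L⁻¹
Since BaSO₄ needs less SO₄²⁻ to reach saturation, it precipitates first.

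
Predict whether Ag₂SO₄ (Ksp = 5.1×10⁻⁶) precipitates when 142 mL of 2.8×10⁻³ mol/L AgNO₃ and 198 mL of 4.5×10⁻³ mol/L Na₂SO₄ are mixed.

The combined volume is 340 mL.
[Ag⁺] = (2.8×10⁻³)(142)/340 = 1.2×10⁻³ mol/L
[SO₄²⁻] = (4.5×10⁻³)(198)/340 = 2.6×10⁻³ mol/L
Q = [Ag⁺]^2[SO₄²⁻] = 3.6×10⁻⁹
Since Q (3.6×10⁻⁹) is less than Ksp (5.1×10⁻⁶), no Ag₂SO₄ precipitates.

No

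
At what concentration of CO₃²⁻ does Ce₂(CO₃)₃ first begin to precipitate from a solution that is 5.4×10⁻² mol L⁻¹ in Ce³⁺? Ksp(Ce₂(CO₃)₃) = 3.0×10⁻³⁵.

Each salt precipitates once Q = Ksp for that salt.
Ce₂(CO₃)₃(s) ⇌ 2 Ce³⁺(aq) + 3 CO₃²⁻(aq)
Ksp = [Ce³⁺]^2[CO₃²⁻]^3 = [CO₃²⁻]^3(5.4×10⁻²)^2
[CO₃²⁻]^3 = 3.0×10⁻³⁵ / (5.4×10⁻²)^2 = 1.0×10⁻³²
[CO₃²⁻] = 2.2×10⁻¹¹ mol L⁻¹

2.2×10⁻¹¹ M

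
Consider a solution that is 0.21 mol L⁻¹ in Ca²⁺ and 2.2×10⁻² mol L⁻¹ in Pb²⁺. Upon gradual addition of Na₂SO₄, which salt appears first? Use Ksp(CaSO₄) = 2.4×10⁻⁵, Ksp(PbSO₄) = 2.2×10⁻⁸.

Precipitation of each salt begins when its ion product equals Ksp.
For CaSO₄: [SO₄²⁻] = (Ksp/[Ca²⁺]) = 1.1×10⁻⁴ mol L⁻¹
For PbSO₄: [SO₄²⁻] = (Ksp/[Pb²⁺]) = 1.0×10⁻⁶ mol L⁻¹
The smaller threshold [SO₄²⁻] is reached first, so PbSO₄ precipitates first.

PbSO₄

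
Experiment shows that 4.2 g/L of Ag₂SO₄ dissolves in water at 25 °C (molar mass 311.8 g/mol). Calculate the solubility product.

Ksp = 9.8×10⁻⁶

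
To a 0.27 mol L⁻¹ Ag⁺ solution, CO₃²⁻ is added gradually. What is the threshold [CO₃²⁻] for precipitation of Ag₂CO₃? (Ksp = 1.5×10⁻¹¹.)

2.1×10⁻¹⁰ M

Precipitation begins when Q = Ksp.
Ag₂CO₃(s) ⇌ 2 Ag⁺(aq) + CO₃²⁻(aq)
Ksp = [Ag⁺]^2[CO₃²⁻] = [CO₃²⁻](0.27)^2
[CO₃²⁻] = 1.5×10⁻¹¹ / (0.27)^2 = 2.1×10⁻¹⁰
[CO₃²⁻] = 2.1×10⁻¹⁰ mol L⁻¹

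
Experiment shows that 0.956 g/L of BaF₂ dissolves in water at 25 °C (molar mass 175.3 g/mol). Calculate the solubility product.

Ksp = 6.49×10⁻⁷

Convert to molarity: s = 0.956 / 175.3 = 5.4535×10⁻³ mol/L
BaF₂(s) ⇌ Ba²⁺(aq) + 2 F⁻(aq)
With molar solubility s: [Ba²⁺] = s, [F⁻] = 2s.
Ksp = [Ba²⁺][F⁻]^2 = s · (2s)^2 = 4s^3
Ksp = 4 × (5.4535×10⁻³)^3 = 6.49×10⁻⁷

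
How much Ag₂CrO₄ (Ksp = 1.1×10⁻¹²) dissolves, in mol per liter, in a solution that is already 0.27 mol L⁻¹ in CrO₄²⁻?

1.0×10⁻⁶ M

Ag₂CrO₄(s) ⇌ 2 Ag⁺(aq) + CrO₄²⁻(aq)
The solution already contains CrO₄²⁻ at 0.27 mol L⁻¹. Let s be the molar solubility of Ag₂CrO₄.
[CrO₄²⁻] ≈ 0.27 mol L⁻¹ (common ion dominates); [Ag⁺] = 2s.
Ksp = [Ag⁺]^2[CrO₄²⁻] = (2s)^2(0.27)
(2s)^2 = 1.1×10⁻¹² / (0.27) = 4.1×10⁻¹²
s = 1.0×10⁻⁶ mol L⁻¹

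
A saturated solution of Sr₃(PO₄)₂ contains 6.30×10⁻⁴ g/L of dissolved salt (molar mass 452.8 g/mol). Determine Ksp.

Molar solubility s = (6.30×10⁻⁴ g/L) / (452.8 g/mol) = 1.3913×10⁻⁶ mol/L
Sr₃(PO₄)₂(s) ⇌ 3 Sr²⁺(aq) + 2 PO₄³⁻(aq)
If s mol/L of Sr₃(PO₄)₂ dissolves, [Sr²⁺] = 3s and [PO₄³⁻] = 2s.
Ksp = [Sr²⁺]^3[PO₄³⁻]^2 = (3s)^3 · (2s)^2 = 108s^5
Ksp = 108 × (1.3913×10⁻⁶)^5 = 5.63×10⁻²⁸

Ksp = 5.63×10⁻²⁸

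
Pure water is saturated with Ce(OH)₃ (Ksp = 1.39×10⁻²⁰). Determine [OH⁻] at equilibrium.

1.43×10⁻⁵ M

Ce(OH)₃(s) ⇌ Ce³⁺(aq) + 3 OH⁻(aq)
For each mole of Ce(OH)₃ that dissolves per liter, [Ce³⁺] = s and [OH⁻] = 3s; let s denote this solubility.
Ksp = [Ce³⁺][OH⁻]^3 = s · (3s)^3 = 27s^4 = 1.39×10⁻²⁰
s = 4.76×10⁻⁶ mol/L
[OH⁻] = 3s = 1.43×10⁻⁵ mol/L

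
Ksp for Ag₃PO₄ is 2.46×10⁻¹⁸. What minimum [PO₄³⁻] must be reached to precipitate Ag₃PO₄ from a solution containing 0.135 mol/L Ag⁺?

1.00×10⁻¹⁵ M

Precipitation begins when Q = Ksp.
Ag₃PO₄(s) ⇌ 3 Ag⁺(aq) + PO₄³⁻(aq)
Ksp = [Ag⁺]^3[PO₄³⁻] = [PO₄³⁻](0.135)^3
[PO₄³⁻] = 2.46×10⁻¹⁸ / (0.135)^3 = 1.00×10⁻¹⁵
[PO₄³⁻] = 1.00×10⁻¹⁵ mol/L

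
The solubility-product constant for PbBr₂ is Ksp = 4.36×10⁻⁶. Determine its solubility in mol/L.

1.03×10⁻² M

PbBr₂(s) ⇌ Pb²⁺(aq) + 2 Br⁻(aq)
If s mol/L of PbBr₂ dissolves, [Pb²⁺] = s and [Br⁻] = 2s.
Ksp = [Pb²⁺][Br⁻]^2 = s · (2s)^2 = 4s^3
4s^3 = 4.36×10⁻⁶  ⇒  s^3 = 1.09×10⁻⁶
s = 1.03×10⁻² M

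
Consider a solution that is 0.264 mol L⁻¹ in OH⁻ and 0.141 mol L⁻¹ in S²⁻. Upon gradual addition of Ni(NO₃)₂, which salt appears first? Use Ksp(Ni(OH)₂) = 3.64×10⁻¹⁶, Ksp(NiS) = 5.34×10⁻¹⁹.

NiS

A salt starts to precipitate once the ion product Q reaches its Ksp.
For Ni(OH)₂: [Ni²⁺] = (Ksp/[OH⁻]^2) = 5.22×10⁻¹⁵ mol L⁻¹
For NiS: [Ni²⁺] = (Ksp/[S²⁻]) = 3.79×10⁻¹⁸ mol L⁻¹
Since NiS needs less Ni²⁺ to reach saturation, it precipitates first.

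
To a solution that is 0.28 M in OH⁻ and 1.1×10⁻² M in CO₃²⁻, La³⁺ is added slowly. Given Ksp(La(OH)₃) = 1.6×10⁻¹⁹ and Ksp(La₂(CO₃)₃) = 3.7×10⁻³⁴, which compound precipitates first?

La(OH)₃

A salt starts to precipitate once the ion product Q reaches its Ksp.
For La(OH)₃: [La³⁺] = (Ksp/[OH⁻]^3) = 7.3×10⁻¹⁸ M
For La₂(CO₃)₃: [La³⁺] = (Ksp/[CO₃²⁻]^3)^(1/2) = 1.7×10⁻¹⁴ M
The smaller threshold [La³⁺] is reached first, so La(OH)₃ precipitates first.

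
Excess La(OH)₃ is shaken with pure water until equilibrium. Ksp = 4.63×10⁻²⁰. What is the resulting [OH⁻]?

La(OH)₃(s) ⇌ La³⁺(aq) + 3 OH⁻(aq)
Call the molar solubility s, so that [La³⁺] = s and [OH⁻] = 3s.
Ksp = [La³⁺][OH⁻]^3 = s · (3s)^3 = 27s^4 = 4.63×10⁻²⁰
s = 6.44×10⁻⁶ mol/L
[OH⁻] = 3s = 1.93×10⁻⁵ mol/L

1.93×10⁻⁵ M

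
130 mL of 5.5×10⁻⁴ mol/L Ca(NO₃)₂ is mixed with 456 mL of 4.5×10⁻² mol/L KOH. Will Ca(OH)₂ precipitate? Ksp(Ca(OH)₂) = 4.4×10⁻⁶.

The combined volume is 586 mL.
[Ca²⁺] = (5.5×10⁻⁴)(130)/586 = 1.2×10⁻⁴ mol/L
[OH⁻] = (4.5×10⁻²)(456)/586 = 3.5×10⁻² mol/L
Q = [Ca²⁺][OH⁻]^2 = 1.5×10⁻⁷
Q < Ksp (1.5×10⁻⁷ vs 4.4×10⁻⁶); the solution remains unsaturated and no precipitate forms.

No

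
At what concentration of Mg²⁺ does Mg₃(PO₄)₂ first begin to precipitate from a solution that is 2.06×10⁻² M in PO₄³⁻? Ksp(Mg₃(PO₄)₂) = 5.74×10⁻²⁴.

Precipitation of each salt begins when its ion product equals Ksp.
Mg₃(PO₄)₂(s) ⇌ 3 Mg²⁺(aq) + 2 PO₄³⁻(aq)
Ksp = [Mg²⁺]^3[PO₄³⁻]^2 = [Mg²⁺]^3(2.06×10⁻²)^2
[Mg²⁺]^3 = 5.74×10⁻²⁴ / (2.06×10⁻²)^2 = 1.35×10⁻²⁰
[Mg²⁺] = 2.38×10⁻⁷ M

2.38×10⁻⁷ M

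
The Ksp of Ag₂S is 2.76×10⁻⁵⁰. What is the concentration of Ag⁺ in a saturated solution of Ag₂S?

3.81×10⁻¹⁷ M

Ag₂S(s) ⇌ 2 Ag⁺(aq) + S²⁻(aq)
Call the molar solubility s, so that [Ag⁺] = 2s and [S²⁻] = s.
Ksp = [Ag⁺]^2[S²⁻] = (2s)^2 · s = 4s^3 = 2.76×10⁻⁵⁰
s = 1.90×10⁻¹⁷ M
[Ag⁺] = 2s = 3.81×10⁻¹⁷ M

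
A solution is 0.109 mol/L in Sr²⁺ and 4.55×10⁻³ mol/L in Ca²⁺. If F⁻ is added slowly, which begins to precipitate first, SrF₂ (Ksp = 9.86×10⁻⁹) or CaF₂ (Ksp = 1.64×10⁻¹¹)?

CaF₂

A salt starts to precipitate once the ion product Q reaches its Ksp.
For SrF₂: [F⁻] = (Ksp/[Sr²⁺])^(1/2) = 3.01×10⁻⁴ mol/L
For CaF₂: [F⁻] = (Ksp/[Ca²⁺])^(1/2) = 6.00×10⁻⁵ mol/L
CaF₂ requires the lower [F⁻], so it precipitates first.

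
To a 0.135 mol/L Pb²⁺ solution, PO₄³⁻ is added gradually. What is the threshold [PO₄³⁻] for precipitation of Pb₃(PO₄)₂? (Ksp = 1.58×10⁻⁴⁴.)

A salt starts to precipitate once the ion product Q reaches its Ksp.
Pb₃(PO₄)₂(s) ⇌ 3 Pb²⁺(aq) + 2 PO₄³⁻(aq)
Ksp = [Pb²⁺]^3[PO₄³⁻]^2 = [PO₄³⁻]^2(0.135)^3
[PO₄³⁻]^2 = 1.58×10⁻⁴⁴ / (0.135)^3 = 6.42×10⁻⁴²
[PO₄³⁻] = 2.53×10⁻²¹ mol/L

2.53×10⁻²¹ M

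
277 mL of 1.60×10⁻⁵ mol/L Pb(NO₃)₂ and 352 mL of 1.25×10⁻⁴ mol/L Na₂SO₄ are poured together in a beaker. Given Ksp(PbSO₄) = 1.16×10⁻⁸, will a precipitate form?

No

After mixing, V = 277 mL + 352 mL = 629 mL.
[Pb²⁺] = (1.60×10⁻⁵)(277)/629 = 7.05×10⁻⁶ mol/L
[SO₄²⁻] = (1.25×10⁻⁴)(352)/629 = 7.00×10⁻⁵ mol/L
Q = [Pb²⁺][SO₄²⁻] = 4.93×10⁻¹⁰
Q = 4.93×10⁻¹⁰ < Ksp = 1.16×10⁻⁸, so the solution is unsaturated and no precipitate forms.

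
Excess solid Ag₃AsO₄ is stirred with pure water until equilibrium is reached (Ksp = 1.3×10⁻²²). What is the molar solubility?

1.5×10⁻⁶ M

Ag₃AsO₄(s) ⇌ 3 Ag⁺(aq) + AsO₄³⁻(aq)
Let s be the molar solubility. Then [Ag⁺] = 3s and [AsO₄³⁻] = s.
Ksp = [Ag⁺]^3[AsO₄³⁻] = (3s)^3 · s = 27s^4
27s^4 = 1.3×10⁻²²  ⇒  s^4 = 4.8×10⁻²⁴
Taking the 4th root, s = 1.5×10⁻⁶ mol/L.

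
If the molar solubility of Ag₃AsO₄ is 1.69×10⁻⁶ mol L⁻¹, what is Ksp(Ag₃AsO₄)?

Ksp = 2.20×10⁻²²

Ag₃AsO₄(s) ⇌ 3 Ag⁺(aq) + AsO₄³⁻(aq)
Let s be the molar solubility. Then [Ag⁺] = 3s and [AsO₄³⁻] = s.
Ksp = [Ag⁺]^3[AsO₄³⁻] = (3s)^3 · s = 27s^4
Ksp = 27 × (1.69×10⁻⁶)^4 = 2.20×10⁻²²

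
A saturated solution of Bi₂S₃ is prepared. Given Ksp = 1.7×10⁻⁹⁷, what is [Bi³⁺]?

3.5×10⁻²⁰ M

Bi₂S₃(s) ⇌ 2 Bi³⁺(aq) + 3 S²⁻(aq)
With molar solubility s: [Bi³⁺] = 2s, [S²⁻] = 3s.
Ksp = [Bi³⁺]^2[S²⁻]^3 = (2s)^2 · (3s)^3 = 108s^5 = 1.7×10⁻⁹⁷
s = 1.7×10⁻²⁰ mol L⁻¹
[Bi³⁺] = 2s = 3.5×10⁻²⁰ mol L⁻¹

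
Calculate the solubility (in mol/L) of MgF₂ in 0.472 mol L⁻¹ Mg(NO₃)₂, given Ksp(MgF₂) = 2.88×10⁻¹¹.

3.91×10⁻⁶ M

MgF₂(s) ⇌ Mg²⁺(aq) + 2 F⁻(aq)
The solution already contains Mg²⁺ at 0.472 mol L⁻¹. Let s be the molar solubility of MgF₂.
[Mg²⁺] ≈ 0.472 mol L⁻¹ (common ion dominates); [F⁻] = 2s.
Ksp = [Mg²⁺][F⁻]^2 = (0.472)(2s)^2
(2s)^2 = 2.88×10⁻¹¹ / (0.472) = 6.10×10⁻¹¹
s = 3.91×10⁻⁶ mol L⁻¹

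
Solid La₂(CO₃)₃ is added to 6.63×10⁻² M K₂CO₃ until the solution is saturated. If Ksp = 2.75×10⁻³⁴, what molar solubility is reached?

4.86×10⁻¹⁶ M

La₂(CO₃)₃(s) ⇌ 2 La³⁺(aq) + 3 CO₃²⁻(aq)
CO₃²⁻ is already present at 6.63×10⁻² M. If s mol/L of La₂(CO₃)₃ dissolves, [La³⁺] = 2s while [CO₃²⁻] ≈ 6.63×10⁻² M.
Ksp = [La³⁺]^2[CO₃²⁻]^3 = (2s)^2(6.63×10⁻²)^3
(2s)^2 = 2.75×10⁻³⁴ / (6.63×10⁻²)^3 = 9.44×10⁻³¹
s = 4.86×10⁻¹⁶ M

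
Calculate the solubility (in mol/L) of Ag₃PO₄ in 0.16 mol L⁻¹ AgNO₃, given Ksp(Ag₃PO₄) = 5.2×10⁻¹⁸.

1.3×10⁻¹⁵ M

Ag₃PO₄(s) ⇌ 3 Ag⁺(aq) + PO₄³⁻(aq)
The solution already contains Ag⁺ at 0.16 mol L⁻¹. Let s be the molar solubility of Ag₃PO₄.
[Ag⁺] ≈ 0.16 mol L⁻¹ (common ion dominates); [PO₄³⁻] = s.
Ksp = [Ag⁺]^3[PO₄³⁻] = (0.16)^3s
s = 5.2×10⁻¹⁸ / (0.16)^3 = 1.3×10⁻¹⁵
s = 1.3×10⁻¹⁵ mol L⁻¹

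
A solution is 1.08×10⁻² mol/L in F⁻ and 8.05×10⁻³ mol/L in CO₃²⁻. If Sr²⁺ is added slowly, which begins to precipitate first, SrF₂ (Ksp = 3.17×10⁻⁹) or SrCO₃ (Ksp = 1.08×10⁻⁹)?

The threshold for precipitation is Q = Ksp.
For SrF₂: [Sr²⁺] = (Ksp/[F⁻]^2) = 2.72×10⁻⁵ mol/L
For SrCO₃: [Sr²⁺] = (Ksp/[CO₃²⁻]) = 1.34×10⁻⁷ mol/L
The smaller threshold [Sr²⁺] is reached first, so SrCO₃ precipitates first.

SrCO₃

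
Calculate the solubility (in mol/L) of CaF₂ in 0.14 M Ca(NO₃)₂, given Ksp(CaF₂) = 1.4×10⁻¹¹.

5.0×10⁻⁶ M

CaF₂(s) ⇌ Ca²⁺(aq) + 2 F⁻(aq)
Let s be the solubility of CaF₂ here. The common ion gives [Ca²⁺] ≈ 0.14 M, and [F⁻] = 2s.
Ksp = [Ca²⁺][F⁻]^2 = (0.14)(2s)^2
(2s)^2 = 1.4×10⁻¹¹ / (0.14) = 1.0×10⁻¹⁰
s = 5.0×10⁻⁶ M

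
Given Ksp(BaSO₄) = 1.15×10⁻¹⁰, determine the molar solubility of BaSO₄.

BaSO₄(s) ⇌ Ba²⁺(aq) + SO₄²⁻(aq)
With molar solubility s: [Ba²⁺] = s, [SO₄²⁻] = s.
Ksp = [Ba²⁺][SO₄²⁻] = s · s = s^2
s^2 = 1.15×10⁻¹⁰
s = 1.07×10⁻⁵ mol L⁻¹

1.07×10⁻⁵ M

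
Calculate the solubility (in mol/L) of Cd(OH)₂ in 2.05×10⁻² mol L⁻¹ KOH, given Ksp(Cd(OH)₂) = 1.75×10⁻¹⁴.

4.16×10⁻¹¹ M

Cd(OH)₂(s) ⇌ Cd²⁺(aq) + 2 OH⁻(aq)
With OH⁻ already at 2.05×10⁻² mol L⁻¹ and s small, take [OH⁻] ≈ 2.05×10⁻² mol L⁻¹ and [Cd²⁺] = s.
Ksp = [Cd²⁺][OH⁻]^2 = s(2.05×10⁻²)^2
s = 1.75×10⁻¹⁴ / (2.05×10⁻²)^2 = 4.16×10⁻¹¹
s = 4.16×10⁻¹¹ mol L⁻¹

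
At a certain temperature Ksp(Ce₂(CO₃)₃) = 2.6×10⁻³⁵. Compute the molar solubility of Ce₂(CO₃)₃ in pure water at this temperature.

4.7×10⁻⁸ M

Ce₂(CO₃)₃(s) ⇌ 2 Ce³⁺(aq) + 3 CO₃²⁻(aq)
For each mole of Ce₂(CO₃)₃ that dissolves per liter, [Ce³⁺] = 2s and [CO₃²⁻] = 3s; let s denote this solubility.
Ksp = [Ce³⁺]^2[CO₃²⁻]^3 = (2s)^2 · (3s)^3 = 108s^5
108s^5 = 2.6×10⁻³⁵  ⇒  s^5 = 2.4×10⁻³⁷
s = 4.7×10⁻⁸ M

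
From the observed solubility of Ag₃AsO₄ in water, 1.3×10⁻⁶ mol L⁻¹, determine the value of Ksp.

Ag₃AsO₄(s) ⇌ 3 Ag⁺(aq) + AsO₄³⁻(aq)
For each mole of Ag₃AsO₄ that dissolves per liter, [Ag⁺] = 3s and [AsO₄³⁻] = s; let s denote this solubility.
Ksp = [Ag⁺]^3[AsO₄³⁻] = (3s)^3 · s = 27s^4
Ksp = 27 × (1.3×10⁻⁶)^4 = 7.7×10⁻²³

Ksp = 7.7×10⁻²³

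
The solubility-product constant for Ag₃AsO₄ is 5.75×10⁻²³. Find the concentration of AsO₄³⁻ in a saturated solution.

1.21×10⁻⁶ M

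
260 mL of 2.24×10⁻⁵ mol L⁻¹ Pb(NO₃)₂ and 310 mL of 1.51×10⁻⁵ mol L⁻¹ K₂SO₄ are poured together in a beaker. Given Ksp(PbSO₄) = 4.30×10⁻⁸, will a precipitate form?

Total volume after mixing = 260 + 310 = 570 mL.
[Pb²⁺] = (2.24×10⁻⁵)(260)/570 = 1.02×10⁻⁵ mol L⁻¹
[SO₄²⁻] = (1.51×10⁻⁵)(310)/570 = 8.21×10⁻⁶ mol L⁻¹
Q = [Pb²⁺][SO₄²⁻] = 8.39×10⁻¹¹
Q = 8.39×10⁻¹¹ < Ksp = 4.30×10⁻⁸, so the solution is unsaturated and no precipitate forms.

No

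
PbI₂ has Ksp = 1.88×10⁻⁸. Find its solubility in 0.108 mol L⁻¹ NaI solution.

1.61×10⁻⁶ M

PbI₂(s) ⇌ Pb²⁺(aq) + 2 I⁻(aq)
Let s be the solubility of PbI₂ here. The common ion gives [I⁻] ≈ 0.108 mol L⁻¹, and [Pb²⁺] = s.
Ksp = [Pb²⁺][I⁻]^2 = s(0.108)^2
s = 1.88×10⁻⁸ / (0.108)^2 = 1.61×10⁻⁶
s = 1.61×10⁻⁶ mol L⁻¹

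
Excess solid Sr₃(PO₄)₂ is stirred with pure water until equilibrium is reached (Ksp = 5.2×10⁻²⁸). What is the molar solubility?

1.4×10⁻⁶ M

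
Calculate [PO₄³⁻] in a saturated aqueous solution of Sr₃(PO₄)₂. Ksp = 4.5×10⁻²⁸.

2.7×10⁻⁶ M

Sr₃(PO₄)₂(s) ⇌ 3 Sr²⁺(aq) + 2 PO₄³⁻(aq)
For each mole of Sr₃(PO₄)₂ that dissolves per liter, [Sr²⁺] = 3s and [PO₄³⁻] = 2s; let s denote this solubility.
Ksp = [Sr²⁺]^3[PO₄³⁻]^2 = (3s)^3 · (2s)^2 = 108s^5 = 4.5×10⁻²⁸
s = 1.3×10⁻⁶ mol/L
[PO₄³⁻] = 2s = 2.7×10⁻⁶ mol/L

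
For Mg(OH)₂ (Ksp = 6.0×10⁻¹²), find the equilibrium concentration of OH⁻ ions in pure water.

Mg(OH)₂(s) ⇌ Mg²⁺(aq) + 2 OH⁻(aq)
For each mole of Mg(OH)₂ that dissolves per liter, [Mg²⁺] = s and [OH⁻] = 2s; let s denote this solubility.
Ksp = [Mg²⁺][OH⁻]^2 = s · (2s)^2 = 4s^3 = 6.0×10⁻¹²
s = 1.1×10⁻⁴ mol L⁻¹
[OH⁻] = 2s = 2.3×10⁻⁴ mol L⁻¹

2.3×10⁻⁴ M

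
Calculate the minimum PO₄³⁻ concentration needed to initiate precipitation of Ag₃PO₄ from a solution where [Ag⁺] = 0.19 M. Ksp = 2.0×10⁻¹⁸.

Precipitation of each salt begins when its ion product equals Ksp.
Ag₃PO₄(s) ⇌ 3 Ag⁺(aq) + PO₄³⁻(aq)
Ksp = [Ag⁺]^3[PO₄³⁻] = [PO₄³⁻](0.19)^3
[PO₄³⁻] = 2.0×10⁻¹⁸ / (0.19)^3 = 2.9×10⁻¹⁶
[PO₄³⁻] = 2.9×10⁻¹⁶ M

2.9×10⁻¹⁶ M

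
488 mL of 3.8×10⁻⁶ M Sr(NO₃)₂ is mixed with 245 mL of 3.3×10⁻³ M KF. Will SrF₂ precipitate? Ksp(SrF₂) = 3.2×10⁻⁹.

Total volume after mixing = 488 + 245 = 733 mL.
[Sr²⁺] = (3.8×10⁻⁶)(488)/733 = 2.5×10⁻⁶ M
[F⁻] = (3.3×10⁻³)(245)/733 = 1.1×10⁻³ M
Q = [Sr²⁺][F⁻]^2 = 3.1×10⁻¹²
Q = 3.1×10⁻¹² < Ksp = 3.2×10⁻⁹, so the solution is unsaturated and no precipitate forms.

No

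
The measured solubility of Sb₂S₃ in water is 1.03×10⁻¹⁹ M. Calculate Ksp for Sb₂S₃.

Ksp = 1.25×10⁻⁹³

Sb₂S₃(s) ⇌ 2 Sb³⁺(aq) + 3 S²⁻(aq)
Let s be the molar solubility. Then [Sb³⁺] = 2s and [S²⁻] = 3s.
Ksp = [Sb³⁺]^2[S²⁻]^3 = (2s)^2 · (3s)^3 = 108s^5
Ksp = 108 × (1.03×10⁻¹⁹)^5 = 1.25×10⁻⁹³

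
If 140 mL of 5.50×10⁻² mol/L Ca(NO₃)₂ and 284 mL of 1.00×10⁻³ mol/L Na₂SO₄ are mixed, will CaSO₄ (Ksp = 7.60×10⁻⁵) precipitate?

Total volume after mixing = 140 + 284 = 424 mL.
[Ca²⁺] = (5.50×10⁻²)(140)/424 = 1.82×10⁻² mol/L
[SO₄²⁻] = (1.00×10⁻³)(284)/424 = 6.70×10⁻⁴ mol/L
Q = [Ca²⁺][SO₄²⁻] = 1.22×10⁻⁵
Q < Ksp (1.22×10⁻⁵ vs 7.60×10⁻⁵); the solution remains unsaturated and no precipitate forms.

No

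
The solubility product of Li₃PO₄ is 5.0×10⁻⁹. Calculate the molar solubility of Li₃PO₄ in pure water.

3.7×10⁻³ M

Li₃PO₄(s) ⇌ 3 Li⁺(aq) + PO₄³⁻(aq)
If s mol/L of Li₃PO₄ dissolves, [Li⁺] = 3s and [PO₄³⁻] = s.
Ksp = [Li⁺]^3[PO₄³⁻] = (3s)^3 · s = 27s^4
27s^4 = 5.0×10⁻⁹  ⇒  s^4 = 1.9×10⁻¹⁰
s = 3.7×10⁻³ M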